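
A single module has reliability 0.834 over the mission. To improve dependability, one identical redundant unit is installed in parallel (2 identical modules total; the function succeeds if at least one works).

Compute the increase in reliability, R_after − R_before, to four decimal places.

R_before = 0.834
R_after = 1 − (1 − 0.834)^2 = 0.9724
ΔR = 0.9724 − 0.834 = 0.1384

0.1384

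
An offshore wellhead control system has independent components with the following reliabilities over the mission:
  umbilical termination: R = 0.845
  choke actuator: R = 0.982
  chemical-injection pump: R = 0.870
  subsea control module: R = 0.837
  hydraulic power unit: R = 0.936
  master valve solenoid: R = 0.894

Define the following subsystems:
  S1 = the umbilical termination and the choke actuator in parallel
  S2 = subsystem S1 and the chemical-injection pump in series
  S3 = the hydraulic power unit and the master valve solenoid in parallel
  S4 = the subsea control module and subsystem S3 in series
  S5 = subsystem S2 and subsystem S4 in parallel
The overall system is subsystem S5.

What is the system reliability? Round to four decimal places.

0.9777

Parallel (umbilical termination and choke actuator): 1 − (1 − 0.845000)(1 − 0.982000) = 0.997210
Series ([0.997210] and chemical-injection pump): 0.997210 × 0.870000 = 0.867573
Parallel (hydraulic power unit and master valve solenoid): 1 − (1 − 0.936000)(1 − 0.894000) = 0.993216
Series (subsea control module and [0.993216]): 0.837000 × 0.993216 = 0.831322
Parallel ([0.867573] and [0.831322]): 1 − (1 − 0.867573)(1 − 0.831322) = 0.9777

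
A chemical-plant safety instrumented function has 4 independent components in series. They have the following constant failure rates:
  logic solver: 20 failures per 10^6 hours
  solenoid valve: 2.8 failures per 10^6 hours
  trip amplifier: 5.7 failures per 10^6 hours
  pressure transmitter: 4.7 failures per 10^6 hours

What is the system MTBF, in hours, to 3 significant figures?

Series of exponential components: λ_sys = Σ λ_i
λ_sys = 0.000020 + 0.0000028 + 0.0000057 + 0.0000047 = 3.3200e-05 /h
MTBF = 1 / λ_sys = 30100 h

30100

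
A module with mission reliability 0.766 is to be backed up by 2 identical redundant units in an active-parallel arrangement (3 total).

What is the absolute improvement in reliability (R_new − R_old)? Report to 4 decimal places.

0.2212

R_before = 0.766
R_after = 1 − (1 − 0.766)^3 = 0.9872
ΔR = 0.9872 − 0.766 = 0.2212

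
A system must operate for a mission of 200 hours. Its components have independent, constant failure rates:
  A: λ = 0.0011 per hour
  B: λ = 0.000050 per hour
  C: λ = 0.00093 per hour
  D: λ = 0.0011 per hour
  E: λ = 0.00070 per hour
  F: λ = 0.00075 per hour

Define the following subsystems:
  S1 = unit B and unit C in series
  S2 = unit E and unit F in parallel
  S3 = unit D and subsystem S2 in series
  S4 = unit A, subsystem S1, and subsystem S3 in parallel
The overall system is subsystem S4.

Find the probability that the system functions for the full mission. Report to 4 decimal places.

R(A) = exp(−0.0011 × 200) = 0.802519
R(B) = exp(−0.000050 × 200) = 0.990050
R(C) = exp(−0.00093 × 200) = 0.830274
R(D) = exp(−0.0011 × 200) = 0.802519
R(E) = exp(−0.00070 × 200) = 0.869358
R(F) = exp(−0.00075 × 200) = 0.860708
Series (B and C): 0.990050 × 0.830274 = 0.822013
Parallel (E and F): 1 − (1 − 0.869358)(1 − 0.860708) = 0.981803
Series (D and [0.981803]): 0.802519 × 0.981803 = 0.787916
Parallel (A, [0.822013], and [0.787916]): 1 − (1 − 0.802519)(1 − 0.822013)(1 − 0.787916) = 0.9925

0.9925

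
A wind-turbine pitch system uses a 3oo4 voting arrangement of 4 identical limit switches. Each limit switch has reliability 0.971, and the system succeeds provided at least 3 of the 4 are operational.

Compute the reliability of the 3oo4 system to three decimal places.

0.995

R = Σ_{i=3}^{4} C(4,i) p^i (1−p)^{4−i} with p = 0.971
C(4,3)·0.971^3·0.029^1 = 0.10620
C(4,4)·0.971^4·0.029^0 = 0.88895
Sum = 0.995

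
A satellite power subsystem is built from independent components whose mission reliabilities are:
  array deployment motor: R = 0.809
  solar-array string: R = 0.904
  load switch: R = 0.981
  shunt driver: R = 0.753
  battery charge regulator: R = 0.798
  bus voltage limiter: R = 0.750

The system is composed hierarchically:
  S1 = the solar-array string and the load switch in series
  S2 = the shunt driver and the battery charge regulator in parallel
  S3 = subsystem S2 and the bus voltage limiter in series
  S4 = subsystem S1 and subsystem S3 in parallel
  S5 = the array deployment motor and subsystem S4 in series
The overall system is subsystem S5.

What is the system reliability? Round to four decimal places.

Series (solar-array string and load switch): 0.904000 × 0.981000 = 0.886824
Parallel (shunt driver and battery charge regulator): 1 − (1 − 0.753000)(1 − 0.798000) = 0.950106
Series ([0.950106] and bus voltage limiter): 0.950106 × 0.750000 = 0.712580
Parallel ([0.886824] and [0.712580]): 1 − (1 − 0.886824)(1 − 0.712580) = 0.967471
Series (array deployment motor and [0.967471]): 0.809000 × 0.967471 = 0.7827

0.7827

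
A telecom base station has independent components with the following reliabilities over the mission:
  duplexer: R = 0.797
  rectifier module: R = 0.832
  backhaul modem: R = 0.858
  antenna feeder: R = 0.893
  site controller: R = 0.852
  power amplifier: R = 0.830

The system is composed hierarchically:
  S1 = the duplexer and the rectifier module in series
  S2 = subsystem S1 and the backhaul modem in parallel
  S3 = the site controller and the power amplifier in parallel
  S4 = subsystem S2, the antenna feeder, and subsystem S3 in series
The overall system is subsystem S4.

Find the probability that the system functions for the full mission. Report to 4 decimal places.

0.8289

Series (duplexer and rectifier module): 0.797000 × 0.832000 = 0.663104
Parallel ([0.663104] and backhaul modem): 1 − (1 − 0.663104)(1 − 0.858000) = 0.952161
Parallel (site controller and power amplifier): 1 − (1 − 0.852000)(1 − 0.830000) = 0.974840
Series ([0.952161], antenna feeder, and [0.974840]): 0.952161 × 0.893000 × 0.974840 = 0.8289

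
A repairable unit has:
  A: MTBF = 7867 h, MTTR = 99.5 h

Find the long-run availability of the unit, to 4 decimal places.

0.9875

A(A) = MTBF/(MTBF+MTTR) = 7867/(7867+99.5) = 0.9875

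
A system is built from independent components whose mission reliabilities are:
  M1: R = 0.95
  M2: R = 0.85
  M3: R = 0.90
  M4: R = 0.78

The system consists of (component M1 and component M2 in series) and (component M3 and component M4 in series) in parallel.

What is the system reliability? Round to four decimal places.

Series (M1 and M2): 0.950000 × 0.850000 = 0.807500
Series (M3 and M4): 0.900000 × 0.780000 = 0.702000
Parallel ([0.807500] and [0.702000]): 1 − (1 − 0.807500)(1 − 0.702000) = 0.9426

0.9426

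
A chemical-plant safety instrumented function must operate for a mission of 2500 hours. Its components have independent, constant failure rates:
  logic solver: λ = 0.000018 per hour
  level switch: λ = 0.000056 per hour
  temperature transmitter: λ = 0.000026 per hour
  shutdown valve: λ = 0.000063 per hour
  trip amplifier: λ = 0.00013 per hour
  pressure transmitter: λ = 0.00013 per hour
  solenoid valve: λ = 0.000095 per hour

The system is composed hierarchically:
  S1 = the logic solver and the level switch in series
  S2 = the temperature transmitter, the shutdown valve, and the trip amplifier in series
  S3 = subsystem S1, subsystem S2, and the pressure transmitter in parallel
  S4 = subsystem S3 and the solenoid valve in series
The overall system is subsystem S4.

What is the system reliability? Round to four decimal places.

0.7730

R(logic solver) = exp(−0.000018 × 2500) = 0.955997
R(level switch) = exp(−0.000056 × 2500) = 0.869358
R(temperature transmitter) = exp(−0.000026 × 2500) = 0.937067
R(shutdown valve) = exp(−0.000063 × 2500) = 0.854277
R(trip amplifier) = exp(−0.00013 × 2500) = 0.722527
R(pressure transmitter) = exp(−0.00013 × 2500) = 0.722527
R(solenoid valve) = exp(−0.000095 × 2500) = 0.788597
Series (logic solver and level switch): 0.955997 × 0.869358 = 0.831104
Series (temperature transmitter, shutdown valve, and trip amplifier): 0.937067 × 0.854277 × 0.722527 = 0.578394
Parallel ([0.831104], [0.578394], and pressure transmitter): 1 − (1 − 0.831104)(1 − 0.578394)(1 − 0.722527) = 0.980242
Series ([0.980242] and solenoid valve): 0.980242 × 0.788597 = 0.7730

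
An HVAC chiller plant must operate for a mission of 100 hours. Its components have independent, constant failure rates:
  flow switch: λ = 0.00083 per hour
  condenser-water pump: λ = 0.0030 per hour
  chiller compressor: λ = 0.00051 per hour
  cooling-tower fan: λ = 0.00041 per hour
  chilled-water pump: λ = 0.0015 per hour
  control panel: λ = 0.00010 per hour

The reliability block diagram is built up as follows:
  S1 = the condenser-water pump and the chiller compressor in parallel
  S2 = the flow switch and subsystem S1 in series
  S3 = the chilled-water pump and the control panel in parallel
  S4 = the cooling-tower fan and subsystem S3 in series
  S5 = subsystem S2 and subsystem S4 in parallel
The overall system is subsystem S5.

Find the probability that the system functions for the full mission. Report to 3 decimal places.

R(flow switch) = exp(−0.00083 × 100) = 0.92035
R(condenser-water pump) = exp(−0.0030 × 100) = 0.74082
R(chiller compressor) = exp(−0.00051 × 100) = 0.95028
R(cooling-tower fan) = exp(−0.00041 × 100) = 0.95983
R(chilled-water pump) = exp(−0.0015 × 100) = 0.86071
R(control panel) = exp(−0.00010 × 100) = 0.99005
Parallel (condenser-water pump and chiller compressor): 1 − (1 − 0.74082)(1 − 0.95028) = 0.98711
Series (flow switch and [0.98711]): 0.92035 × 0.98711 = 0.90849
Parallel (chilled-water pump and control panel): 1 − (1 − 0.86071)(1 − 0.99005) = 0.99861
Series (cooling-tower fan and [0.99861]): 0.95983 × 0.99861 = 0.95850
Parallel ([0.90849] and [0.95850]): 1 − (1 − 0.90849)(1 − 0.95850) = 0.996

0.996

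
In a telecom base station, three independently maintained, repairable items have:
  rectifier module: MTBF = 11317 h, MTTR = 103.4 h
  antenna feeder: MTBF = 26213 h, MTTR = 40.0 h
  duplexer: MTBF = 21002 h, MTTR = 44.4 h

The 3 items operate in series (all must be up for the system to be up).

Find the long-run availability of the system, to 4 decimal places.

A(rectifier module) = MTBF/(MTBF+MTTR) = 11317/(11317+103.4) = 0.990946
A(antenna feeder) = MTBF/(MTBF+MTTR) = 26213/(26213+40.0) = 0.998476
A(duplexer) = MTBF/(MTBF+MTTR) = 21002/(21002+44.4) = 0.997890
Series availability: 0.990946 × 0.998476 × 0.997890 = 0.9873

0.9873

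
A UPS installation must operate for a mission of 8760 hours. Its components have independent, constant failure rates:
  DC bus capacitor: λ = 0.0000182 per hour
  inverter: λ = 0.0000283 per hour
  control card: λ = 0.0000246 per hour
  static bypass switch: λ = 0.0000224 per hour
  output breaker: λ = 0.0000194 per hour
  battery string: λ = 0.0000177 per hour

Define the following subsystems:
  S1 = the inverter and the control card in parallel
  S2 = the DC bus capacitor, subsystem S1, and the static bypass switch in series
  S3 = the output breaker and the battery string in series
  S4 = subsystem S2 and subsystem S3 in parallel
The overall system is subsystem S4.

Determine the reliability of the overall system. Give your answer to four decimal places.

R(DC bus capacitor) = exp(−0.0000182 × 8760) = 0.852628
R(inverter) = exp(−0.0000283 × 8760) = 0.780432
R(control card) = exp(−0.0000246 × 8760) = 0.806141
R(static bypass switch) = exp(−0.0000224 × 8760) = 0.821828
R(output breaker) = exp(−0.0000194 × 8760) = 0.843712
R(battery string) = exp(−0.0000177 × 8760) = 0.856371
Parallel (inverter and control card): 1 − (1 − 0.780432)(1 − 0.806141) = 0.957435
Series (DC bus capacitor, [0.957435], and static bypass switch): 0.852628 × 0.957435 × 0.821828 = 0.670888
Series (output breaker and battery string): 0.843712 × 0.856371 = 0.722530
Parallel ([0.670888] and [0.722530]): 1 − (1 − 0.670888)(1 − 0.722530) = 0.9087

0.9087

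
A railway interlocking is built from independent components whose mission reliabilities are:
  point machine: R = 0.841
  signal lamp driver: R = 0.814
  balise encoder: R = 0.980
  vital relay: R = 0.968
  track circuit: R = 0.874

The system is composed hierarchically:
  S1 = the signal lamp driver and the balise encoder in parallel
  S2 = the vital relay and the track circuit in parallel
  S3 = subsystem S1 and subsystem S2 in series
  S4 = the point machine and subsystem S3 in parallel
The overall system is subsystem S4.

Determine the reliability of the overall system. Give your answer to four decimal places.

0.9988

Parallel (signal lamp driver and balise encoder): 1 − (1 − 0.814000)(1 − 0.980000) = 0.996280
Parallel (vital relay and track circuit): 1 − (1 − 0.968000)(1 − 0.874000) = 0.995968
Series ([0.996280] and [0.995968]): 0.996280 × 0.995968 = 0.992263
Parallel (point machine and [0.992263]): 1 − (1 − 0.841000)(1 − 0.992263) = 0.9988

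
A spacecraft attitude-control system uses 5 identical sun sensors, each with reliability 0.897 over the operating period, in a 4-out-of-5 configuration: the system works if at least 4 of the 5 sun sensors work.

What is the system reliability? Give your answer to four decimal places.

0.9141

R = Σ_{i=4}^{5} C(5,i) p^i (1−p)^{5−i} with p = 0.897
C(5,4)·0.897^4·0.103^1 = 0.333409
C(5,5)·0.897^5·0.103^0 = 0.580714
Sum = 0.9141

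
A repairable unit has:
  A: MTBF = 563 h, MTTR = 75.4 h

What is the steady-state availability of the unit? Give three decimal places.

0.882

A(A) = MTBF/(MTBF+MTTR) = 563/(563+75.4) = 0.882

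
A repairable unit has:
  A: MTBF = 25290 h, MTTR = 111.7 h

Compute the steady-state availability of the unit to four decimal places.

A(A) = MTBF/(MTBF+MTTR) = 25290/(25290+111.7) = 0.9956

0.9956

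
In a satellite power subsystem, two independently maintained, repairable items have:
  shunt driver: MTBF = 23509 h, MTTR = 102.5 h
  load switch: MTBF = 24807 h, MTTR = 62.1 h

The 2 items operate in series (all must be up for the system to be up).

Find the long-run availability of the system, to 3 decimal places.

A(shunt driver) = MTBF/(MTBF+MTTR) = 23509/(23509+102.5) = 0.995659
A(load switch) = MTBF/(MTBF+MTTR) = 24807/(24807+62.1) = 0.997503
Series availability: 0.995659 × 0.997503 = 0.993

0.993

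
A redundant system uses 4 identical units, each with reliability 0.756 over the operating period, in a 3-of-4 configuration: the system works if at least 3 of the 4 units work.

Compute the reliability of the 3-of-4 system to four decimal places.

R = Σ_{i=3}^{4} C(4,i) p^i (1−p)^{4−i} with p = 0.756
C(4,3)·0.756^3·0.244^1 = 0.421711
C(4,4)·0.756^4·0.244^0 = 0.326653
Sum = 0.7484

0.7484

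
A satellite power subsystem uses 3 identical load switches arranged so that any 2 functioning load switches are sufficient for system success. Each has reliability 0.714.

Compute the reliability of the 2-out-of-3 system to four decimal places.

R = Σ_{i=2}^{3} C(3,i) p^i (1−p)^{3−i} with p = 0.714
C(3,2)·0.714^2·0.286^1 = 0.437405
C(3,3)·0.714^3·0.286^0 = 0.363994
Sum = 0.8014

0.8014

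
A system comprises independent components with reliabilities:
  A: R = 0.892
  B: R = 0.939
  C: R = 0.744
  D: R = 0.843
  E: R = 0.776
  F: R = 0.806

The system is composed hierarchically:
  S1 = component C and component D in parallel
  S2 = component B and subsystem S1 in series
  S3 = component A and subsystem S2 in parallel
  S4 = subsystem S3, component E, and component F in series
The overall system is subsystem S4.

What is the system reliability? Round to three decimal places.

Parallel (C and D): 1 − (1 − 0.74400)(1 − 0.84300) = 0.95981
Series (B and [0.95981]): 0.93900 × 0.95981 = 0.90126
Parallel (A and [0.90126]): 1 − (1 − 0.89200)(1 − 0.90126) = 0.98934
Series ([0.98934], E, and F): 0.98934 × 0.77600 × 0.80600 = 0.619

0.619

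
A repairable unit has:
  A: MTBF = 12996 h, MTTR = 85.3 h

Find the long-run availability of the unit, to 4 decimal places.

A(A) = MTBF/(MTBF+MTTR) = 12996/(12996+85.3) = 0.9935

0.9935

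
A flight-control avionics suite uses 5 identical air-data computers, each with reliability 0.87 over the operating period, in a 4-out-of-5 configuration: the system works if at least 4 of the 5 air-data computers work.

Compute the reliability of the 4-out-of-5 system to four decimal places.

R = Σ_{i=4}^{5} C(5,i) p^i (1−p)^{5−i} with p = 0.87
C(5,4)·0.87^4·0.13^1 = 0.372383
C(5,5)·0.87^5·0.13^0 = 0.498421
Sum = 0.8708

0.8708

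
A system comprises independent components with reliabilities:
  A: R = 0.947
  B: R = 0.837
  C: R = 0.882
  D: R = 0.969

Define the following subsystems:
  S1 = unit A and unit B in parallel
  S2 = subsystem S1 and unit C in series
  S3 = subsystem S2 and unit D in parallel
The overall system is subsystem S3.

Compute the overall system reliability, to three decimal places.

Parallel (A and B): 1 − (1 − 0.94700)(1 − 0.83700) = 0.99136
Series ([0.99136] and C): 0.99136 × 0.88200 = 0.87438
Parallel ([0.87438] and D): 1 − (1 − 0.87438)(1 − 0.96900) = 0.996

0.996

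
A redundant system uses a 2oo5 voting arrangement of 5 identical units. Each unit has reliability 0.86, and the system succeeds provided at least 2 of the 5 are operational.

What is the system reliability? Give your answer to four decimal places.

0.9983

R = Σ_{i=2}^{5} C(5,i) p^i (1−p)^{5−i} with p = 0.86
C(5,2)·0.86^2·0.14^3 = 0.020295
C(5,3)·0.86^3·0.14^2 = 0.124667
C(5,4)·0.86^4·0.14^1 = 0.382906
C(5,5)·0.86^5·0.14^0 = 0.470427
Sum = 0.9983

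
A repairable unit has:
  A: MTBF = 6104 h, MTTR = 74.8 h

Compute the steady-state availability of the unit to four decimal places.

A(A) = MTBF/(MTBF+MTTR) = 6104/(6104+74.8) = 0.9879

0.9879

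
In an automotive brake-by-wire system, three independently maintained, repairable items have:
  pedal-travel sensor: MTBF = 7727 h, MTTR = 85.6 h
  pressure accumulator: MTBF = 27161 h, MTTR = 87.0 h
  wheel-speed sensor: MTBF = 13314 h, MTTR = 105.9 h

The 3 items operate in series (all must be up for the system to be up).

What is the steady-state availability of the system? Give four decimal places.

0.9781

A(pedal-travel sensor) = MTBF/(MTBF+MTTR) = 7727/(7727+85.6) = 0.989043
A(pressure accumulator) = MTBF/(MTBF+MTTR) = 27161/(27161+87.0) = 0.996807
A(wheel-speed sensor) = MTBF/(MTBF+MTTR) = 13314/(13314+105.9) = 0.992109
Series availability: 0.989043 × 0.996807 × 0.992109 = 0.9781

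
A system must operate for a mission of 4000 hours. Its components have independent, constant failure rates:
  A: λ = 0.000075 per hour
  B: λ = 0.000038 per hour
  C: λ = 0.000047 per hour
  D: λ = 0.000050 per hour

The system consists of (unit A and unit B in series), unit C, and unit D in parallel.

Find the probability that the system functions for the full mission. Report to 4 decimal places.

0.9887

R(A) = exp(−0.000075 × 4000) = 0.740818
R(B) = exp(−0.000038 × 4000) = 0.858988
R(C) = exp(−0.000047 × 4000) = 0.828615
R(D) = exp(−0.000050 × 4000) = 0.818731
Series (A and B): 0.740818 × 0.858988 = 0.636354
Parallel ([0.636354], C, and D): 1 − (1 − 0.636354)(1 − 0.828615)(1 − 0.818731) = 0.9887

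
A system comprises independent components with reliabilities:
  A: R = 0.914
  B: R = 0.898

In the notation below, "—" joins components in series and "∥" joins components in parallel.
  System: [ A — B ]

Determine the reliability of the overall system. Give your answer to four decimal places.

Series (A and B): 0.914000 × 0.898000 = 0.8208

0.8208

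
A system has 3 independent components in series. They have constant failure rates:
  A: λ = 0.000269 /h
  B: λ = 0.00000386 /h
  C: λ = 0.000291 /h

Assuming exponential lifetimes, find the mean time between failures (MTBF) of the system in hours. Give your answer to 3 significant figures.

1770

Series of exponential components: λ_sys = Σ λ_i
λ_sys = 0.000269 + 0.00000386 + 0.000291 = 5.6386e-04 /h
MTBF = 1 / λ_sys = 1770 h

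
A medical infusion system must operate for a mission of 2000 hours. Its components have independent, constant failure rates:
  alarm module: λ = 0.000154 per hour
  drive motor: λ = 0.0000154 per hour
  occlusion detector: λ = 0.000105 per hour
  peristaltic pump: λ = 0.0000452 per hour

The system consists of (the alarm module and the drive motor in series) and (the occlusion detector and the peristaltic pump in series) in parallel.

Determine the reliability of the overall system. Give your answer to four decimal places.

0.9254

R(alarm module) = exp(−0.000154 × 2000) = 0.734915
R(drive motor) = exp(−0.0000154 × 2000) = 0.969669
R(occlusion detector) = exp(−0.000105 × 2000) = 0.810584
R(peristaltic pump) = exp(−0.0000452 × 2000) = 0.913566
Series (alarm module and drive motor): 0.734915 × 0.969669 = 0.712624
Series (occlusion detector and peristaltic pump): 0.810584 × 0.913566 = 0.740522
Parallel ([0.712624] and [0.740522]): 1 − (1 − 0.712624)(1 − 0.740522) = 0.9254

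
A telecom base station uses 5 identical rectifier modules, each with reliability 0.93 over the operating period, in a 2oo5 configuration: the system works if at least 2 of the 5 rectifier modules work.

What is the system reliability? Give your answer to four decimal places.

R = Σ_{i=2}^{5} C(5,i) p^i (1−p)^{5−i} with p = 0.93
C(5,2)·0.93^2·0.07^3 = 0.002967
C(5,3)·0.93^3·0.07^2 = 0.039413
C(5,4)·0.93^4·0.07^1 = 0.261818
C(5,5)·0.93^5·0.07^0 = 0.695688
Sum = 0.9999

0.9999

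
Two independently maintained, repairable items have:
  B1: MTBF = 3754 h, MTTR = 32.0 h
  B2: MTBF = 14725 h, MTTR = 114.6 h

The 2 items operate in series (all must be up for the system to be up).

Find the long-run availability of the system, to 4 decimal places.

A(B1) = MTBF/(MTBF+MTTR) = 3754/(3754+32.0) = 0.991548
A(B2) = MTBF/(MTBF+MTTR) = 14725/(14725+114.6) = 0.992277
Series availability: 0.991548 × 0.992277 = 0.9839

0.9839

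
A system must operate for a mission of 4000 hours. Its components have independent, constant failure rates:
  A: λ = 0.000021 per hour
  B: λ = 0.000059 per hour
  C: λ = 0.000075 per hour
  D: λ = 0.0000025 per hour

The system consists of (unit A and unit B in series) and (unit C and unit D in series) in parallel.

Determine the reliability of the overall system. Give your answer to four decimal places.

R(A) = exp(−0.000021 × 4000) = 0.919431
R(B) = exp(−0.000059 × 4000) = 0.789781
R(C) = exp(−0.000075 × 4000) = 0.740818
R(D) = exp(−0.0000025 × 4000) = 0.990050
Series (A and B): 0.919431 × 0.789781 = 0.726149
Series (C and D): 0.740818 × 0.990050 = 0.733447
Parallel ([0.726149] and [0.733447]): 1 − (1 − 0.726149)(1 − 0.733447) = 0.9270

0.9270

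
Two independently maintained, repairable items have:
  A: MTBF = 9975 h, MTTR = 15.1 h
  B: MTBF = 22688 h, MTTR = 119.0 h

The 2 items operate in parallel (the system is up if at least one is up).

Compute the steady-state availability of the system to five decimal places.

0.99999

A(A) = MTBF/(MTBF+MTTR) = 9975/(9975+15.1) = 0.998489
A(B) = MTBF/(MTBF+MTTR) = 22688/(22688+119.0) = 0.994782
Parallel availability: 1 − (1 − 0.998489)(1 − 0.994782) = 0.99999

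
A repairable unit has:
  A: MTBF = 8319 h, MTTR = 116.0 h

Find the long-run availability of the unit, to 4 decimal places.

A(A) = MTBF/(MTBF+MTTR) = 8319/(8319+116.0) = 0.9862

0.9862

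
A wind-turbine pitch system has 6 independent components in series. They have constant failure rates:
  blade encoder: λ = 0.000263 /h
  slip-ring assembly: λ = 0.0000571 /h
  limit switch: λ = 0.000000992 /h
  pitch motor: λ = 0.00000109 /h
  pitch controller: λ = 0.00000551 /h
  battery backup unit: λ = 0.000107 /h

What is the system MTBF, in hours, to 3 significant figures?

2300

Series of exponential components: λ_sys = Σ λ_i
λ_sys = 0.000263 + 0.0000571 + 0.000000992 + 0.00000109 + 0.00000551 + 0.000107 = 4.3469e-04 /h
MTBF = 1 / λ_sys = 2300 h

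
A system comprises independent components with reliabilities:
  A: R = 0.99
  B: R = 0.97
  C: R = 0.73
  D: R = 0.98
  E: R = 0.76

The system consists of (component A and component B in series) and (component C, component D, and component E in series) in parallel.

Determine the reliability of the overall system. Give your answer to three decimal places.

0.982

Series (A and B): 0.99000 × 0.97000 = 0.96030
Series (C, D, and E): 0.73000 × 0.98000 × 0.76000 = 0.54370
Parallel ([0.96030] and [0.54370]): 1 − (1 − 0.96030)(1 − 0.54370) = 0.982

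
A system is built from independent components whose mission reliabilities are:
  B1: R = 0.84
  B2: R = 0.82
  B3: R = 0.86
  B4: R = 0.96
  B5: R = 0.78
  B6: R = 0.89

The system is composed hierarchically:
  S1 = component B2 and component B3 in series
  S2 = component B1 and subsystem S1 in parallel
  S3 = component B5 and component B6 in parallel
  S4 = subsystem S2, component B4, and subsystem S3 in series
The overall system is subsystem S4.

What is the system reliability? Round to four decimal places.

Series (B2 and B3): 0.820000 × 0.860000 = 0.705200
Parallel (B1 and [0.705200]): 1 − (1 − 0.840000)(1 − 0.705200) = 0.952832
Parallel (B5 and B6): 1 − (1 − 0.780000)(1 − 0.890000) = 0.975800
Series ([0.952832], B4, and [0.975800]): 0.952832 × 0.960000 × 0.975800 = 0.8926

0.8926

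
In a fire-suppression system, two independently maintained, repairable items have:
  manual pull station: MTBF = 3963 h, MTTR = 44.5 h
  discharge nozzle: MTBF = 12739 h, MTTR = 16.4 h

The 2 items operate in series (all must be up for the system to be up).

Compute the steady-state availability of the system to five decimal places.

0.98762

A(manual pull station) = MTBF/(MTBF+MTTR) = 3963/(3963+44.5) = 0.988896
A(discharge nozzle) = MTBF/(MTBF+MTTR) = 12739/(12739+16.4) = 0.998714
Series availability: 0.988896 × 0.998714 = 0.98762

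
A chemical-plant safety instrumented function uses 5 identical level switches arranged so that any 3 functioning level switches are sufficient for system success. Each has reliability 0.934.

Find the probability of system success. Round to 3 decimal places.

0.997

R = Σ_{i=3}^{5} C(5,i) p^i (1−p)^{5−i} with p = 0.934
C(5,3)·0.934^3·0.066^2 = 0.03549
C(5,4)·0.934^4·0.066^1 = 0.25113
C(5,5)·0.934^5·0.066^0 = 0.71078
Sum = 0.997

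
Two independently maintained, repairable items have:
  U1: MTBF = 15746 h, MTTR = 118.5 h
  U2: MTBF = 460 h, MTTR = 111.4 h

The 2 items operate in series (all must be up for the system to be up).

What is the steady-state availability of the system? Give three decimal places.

A(U1) = MTBF/(MTBF+MTTR) = 15746/(15746+118.5) = 0.992530
A(U2) = MTBF/(MTBF+MTTR) = 460/(460+111.4) = 0.805040
Series availability: 0.992530 × 0.805040 = 0.799

0.799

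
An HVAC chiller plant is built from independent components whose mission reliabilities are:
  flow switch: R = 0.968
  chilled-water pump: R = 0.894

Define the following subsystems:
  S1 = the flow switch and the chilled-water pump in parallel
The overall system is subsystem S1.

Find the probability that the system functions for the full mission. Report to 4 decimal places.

0.9966

Parallel (flow switch and chilled-water pump): 1 − (1 − 0.968000)(1 − 0.894000) = 0.9966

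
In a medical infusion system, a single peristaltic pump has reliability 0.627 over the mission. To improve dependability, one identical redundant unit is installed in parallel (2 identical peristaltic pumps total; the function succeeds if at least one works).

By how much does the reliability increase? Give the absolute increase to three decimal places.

R_before = 0.627
R_after = 1 − (1 − 0.627)^2 = 0.861
ΔR = 0.861 − 0.627 = 0.234

0.234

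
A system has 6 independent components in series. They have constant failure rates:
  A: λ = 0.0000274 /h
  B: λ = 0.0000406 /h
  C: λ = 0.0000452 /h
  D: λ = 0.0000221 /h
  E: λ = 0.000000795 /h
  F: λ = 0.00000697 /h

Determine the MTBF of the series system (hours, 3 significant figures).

Series of exponential components: λ_sys = Σ λ_i
λ_sys = 0.0000274 + 0.0000406 + 0.0000452 + 0.0000221 + 0.000000795 + 0.00000697 = 1.4306e-04 /h
MTBF = 1 / λ_sys = 6990 h

6990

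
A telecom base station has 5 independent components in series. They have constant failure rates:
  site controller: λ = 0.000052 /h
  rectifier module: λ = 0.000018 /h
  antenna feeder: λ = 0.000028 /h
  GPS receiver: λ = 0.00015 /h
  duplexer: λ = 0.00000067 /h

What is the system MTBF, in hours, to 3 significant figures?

Series of exponential components: λ_sys = Σ λ_i
λ_sys = 0.000052 + 0.000018 + 0.000028 + 0.00015 + 0.00000067 = 2.4867e-04 /h
MTBF = 1 / λ_sys = 4020 h

4020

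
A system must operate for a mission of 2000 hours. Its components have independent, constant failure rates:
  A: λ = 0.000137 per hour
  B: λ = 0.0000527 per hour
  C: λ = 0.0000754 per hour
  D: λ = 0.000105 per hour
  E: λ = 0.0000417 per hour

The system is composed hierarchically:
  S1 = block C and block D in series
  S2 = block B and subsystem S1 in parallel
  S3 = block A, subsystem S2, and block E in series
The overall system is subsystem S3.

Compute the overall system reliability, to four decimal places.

0.6783

R(A) = exp(−0.000137 × 2000) = 0.760332
R(B) = exp(−0.0000527 × 2000) = 0.899964
R(C) = exp(−0.0000754 × 2000) = 0.860020
R(D) = exp(−0.000105 × 2000) = 0.810584
R(E) = exp(−0.0000417 × 2000) = 0.919983
Series (C and D): 0.860020 × 0.810584 = 0.697118
Parallel (B and [0.697118]): 1 − (1 − 0.899964)(1 − 0.697118) = 0.969701
Series (A, [0.969701], and E): 0.760332 × 0.969701 × 0.919983 = 0.6783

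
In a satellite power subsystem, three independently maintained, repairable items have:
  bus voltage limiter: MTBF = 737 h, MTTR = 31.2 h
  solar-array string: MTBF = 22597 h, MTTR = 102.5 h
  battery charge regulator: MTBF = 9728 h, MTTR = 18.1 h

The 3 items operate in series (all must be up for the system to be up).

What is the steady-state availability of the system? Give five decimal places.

A(bus voltage limiter) = MTBF/(MTBF+MTTR) = 737/(737+31.2) = 0.959386
A(solar-array string) = MTBF/(MTBF+MTTR) = 22597/(22597+102.5) = 0.995484
A(battery charge regulator) = MTBF/(MTBF+MTTR) = 9728/(9728+18.1) = 0.998143
Series availability: 0.959386 × 0.995484 × 0.998143 = 0.95328

0.95328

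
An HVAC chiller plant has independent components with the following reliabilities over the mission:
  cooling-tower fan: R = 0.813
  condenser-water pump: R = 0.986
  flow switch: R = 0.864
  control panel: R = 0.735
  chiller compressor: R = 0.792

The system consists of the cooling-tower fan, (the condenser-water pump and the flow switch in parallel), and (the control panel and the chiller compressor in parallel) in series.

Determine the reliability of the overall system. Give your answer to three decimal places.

0.767

Parallel (condenser-water pump and flow switch): 1 − (1 − 0.98600)(1 − 0.86400) = 0.99810
Parallel (control panel and chiller compressor): 1 − (1 − 0.73500)(1 − 0.79200) = 0.94488
Series (cooling-tower fan, [0.99810], and [0.94488]): 0.81300 × 0.99810 × 0.94488 = 0.767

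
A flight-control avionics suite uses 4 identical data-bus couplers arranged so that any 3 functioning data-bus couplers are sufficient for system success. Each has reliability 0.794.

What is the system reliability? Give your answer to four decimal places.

0.8099

R = Σ_{i=3}^{4} C(4,i) p^i (1−p)^{4−i} with p = 0.794
C(4,3)·0.794^3·0.206^1 = 0.412467
C(4,4)·0.794^4·0.206^0 = 0.397450
Sum = 0.8099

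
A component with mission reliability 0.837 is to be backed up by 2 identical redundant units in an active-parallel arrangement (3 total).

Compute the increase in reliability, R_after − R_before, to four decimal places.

R_before = 0.837
R_after = 1 − (1 − 0.837)^3 = 0.9957
ΔR = 0.9957 − 0.837 = 0.1587

0.1587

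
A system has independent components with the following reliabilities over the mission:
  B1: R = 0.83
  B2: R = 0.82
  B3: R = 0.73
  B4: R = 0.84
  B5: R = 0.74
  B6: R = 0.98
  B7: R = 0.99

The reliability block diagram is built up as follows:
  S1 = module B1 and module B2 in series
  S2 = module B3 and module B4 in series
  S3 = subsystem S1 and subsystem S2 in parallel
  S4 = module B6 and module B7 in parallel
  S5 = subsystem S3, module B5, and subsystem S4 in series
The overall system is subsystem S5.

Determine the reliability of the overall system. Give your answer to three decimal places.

Series (B1 and B2): 0.83000 × 0.82000 = 0.68060
Series (B3 and B4): 0.73000 × 0.84000 = 0.61320
Parallel ([0.68060] and [0.61320]): 1 − (1 − 0.68060)(1 − 0.61320) = 0.87646
Parallel (B6 and B7): 1 − (1 − 0.98000)(1 − 0.99000) = 0.99980
Series ([0.87646], B5, and [0.99980]): 0.87646 × 0.74000 × 0.99980 = 0.648

0.648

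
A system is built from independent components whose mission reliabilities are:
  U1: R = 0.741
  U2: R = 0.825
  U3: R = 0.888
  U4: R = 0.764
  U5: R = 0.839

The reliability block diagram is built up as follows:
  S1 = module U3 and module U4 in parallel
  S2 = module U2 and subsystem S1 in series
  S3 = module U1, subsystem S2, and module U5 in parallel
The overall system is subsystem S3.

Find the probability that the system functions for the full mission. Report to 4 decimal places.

0.9918

Parallel (U3 and U4): 1 − (1 − 0.888000)(1 − 0.764000) = 0.973568
Series (U2 and [0.973568]): 0.825000 × 0.973568 = 0.803194
Parallel (U1, [0.803194], and U5): 1 − (1 − 0.741000)(1 − 0.803194)(1 − 0.839000) = 0.9918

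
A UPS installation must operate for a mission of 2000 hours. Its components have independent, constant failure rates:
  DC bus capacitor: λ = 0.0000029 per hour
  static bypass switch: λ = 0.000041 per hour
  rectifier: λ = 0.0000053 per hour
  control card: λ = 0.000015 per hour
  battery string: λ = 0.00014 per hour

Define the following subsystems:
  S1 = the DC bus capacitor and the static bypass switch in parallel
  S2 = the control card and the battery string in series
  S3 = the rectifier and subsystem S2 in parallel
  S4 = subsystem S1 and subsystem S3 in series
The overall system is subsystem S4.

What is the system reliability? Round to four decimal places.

R(DC bus capacitor) = exp(−0.0000029 × 2000) = 0.994217
R(static bypass switch) = exp(−0.000041 × 2000) = 0.921272
R(rectifier) = exp(−0.0000053 × 2000) = 0.989456
R(control card) = exp(−0.000015 × 2000) = 0.970446
R(battery string) = exp(−0.00014 × 2000) = 0.755784
Parallel (DC bus capacitor and static bypass switch): 1 − (1 − 0.994217)(1 − 0.921272) = 0.999545
Series (control card and battery string): 0.970446 × 0.755784 = 0.733448
Parallel (rectifier and [0.733448]): 1 − (1 − 0.989456)(1 − 0.733448) = 0.997189
Series ([0.999545] and [0.997189]): 0.999545 × 0.997189 = 0.9967

0.9967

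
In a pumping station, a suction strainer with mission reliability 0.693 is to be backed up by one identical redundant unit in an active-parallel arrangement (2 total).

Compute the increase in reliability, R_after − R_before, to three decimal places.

0.213

R_before = 0.693
R_after = 1 − (1 − 0.693)^2 = 0.906
ΔR = 0.906 − 0.693 = 0.213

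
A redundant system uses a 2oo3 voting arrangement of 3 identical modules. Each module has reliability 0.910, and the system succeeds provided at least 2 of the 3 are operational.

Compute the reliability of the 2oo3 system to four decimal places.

0.9772

R = Σ_{i=2}^{3} C(3,i) p^i (1−p)^{3−i} with p = 0.910
C(3,2)·0.910^2·0.090^1 = 0.223587
C(3,3)·0.910^3·0.090^0 = 0.753571
Sum = 0.9772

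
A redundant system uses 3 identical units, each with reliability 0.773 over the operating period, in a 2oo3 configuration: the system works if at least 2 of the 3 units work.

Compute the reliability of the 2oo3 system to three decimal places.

0.869

R = Σ_{i=2}^{3} C(3,i) p^i (1−p)^{3−i} with p = 0.773
C(3,2)·0.773^2·0.227^1 = 0.40692
C(3,3)·0.773^3·0.227^0 = 0.46189
Sum = 0.869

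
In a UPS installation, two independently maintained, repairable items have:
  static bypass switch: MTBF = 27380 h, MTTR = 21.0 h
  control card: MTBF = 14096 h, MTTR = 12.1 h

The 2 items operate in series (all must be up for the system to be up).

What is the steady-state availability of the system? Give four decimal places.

0.9984

A(static bypass switch) = MTBF/(MTBF+MTTR) = 27380/(27380+21.0) = 0.999234
A(control card) = MTBF/(MTBF+MTTR) = 14096/(14096+12.1) = 0.999142
Series availability: 0.999234 × 0.999142 = 0.9984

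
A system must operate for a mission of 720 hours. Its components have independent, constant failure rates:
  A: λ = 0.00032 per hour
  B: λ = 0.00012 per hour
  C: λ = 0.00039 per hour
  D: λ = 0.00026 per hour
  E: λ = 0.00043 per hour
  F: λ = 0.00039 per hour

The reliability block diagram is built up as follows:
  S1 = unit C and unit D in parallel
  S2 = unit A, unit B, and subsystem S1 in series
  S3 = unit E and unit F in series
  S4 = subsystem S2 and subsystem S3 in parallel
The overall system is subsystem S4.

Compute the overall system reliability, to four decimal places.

R(A) = exp(−0.00032 × 720) = 0.794216
R(B) = exp(−0.00012 × 720) = 0.917227
R(C) = exp(−0.00039 × 720) = 0.755179
R(D) = exp(−0.00026 × 720) = 0.829278
R(E) = exp(−0.00043 × 720) = 0.733740
R(F) = exp(−0.00039 × 720) = 0.755179
Parallel (C and D): 1 − (1 − 0.755179)(1 − 0.829278) = 0.958204
Series (A, B, and [0.958204]): 0.794216 × 0.917227 × 0.958204 = 0.698029
Series (E and F): 0.733740 × 0.755179 = 0.554105
Parallel ([0.698029] and [0.554105]): 1 − (1 − 0.698029)(1 − 0.554105) = 0.8654

0.8654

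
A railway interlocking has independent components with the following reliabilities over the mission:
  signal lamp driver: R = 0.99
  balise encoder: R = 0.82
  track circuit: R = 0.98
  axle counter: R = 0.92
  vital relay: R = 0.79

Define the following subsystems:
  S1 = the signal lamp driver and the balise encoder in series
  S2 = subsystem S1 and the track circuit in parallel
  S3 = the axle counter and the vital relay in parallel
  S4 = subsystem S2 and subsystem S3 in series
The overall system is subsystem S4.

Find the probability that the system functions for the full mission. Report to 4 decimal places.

Series (signal lamp driver and balise encoder): 0.990000 × 0.820000 = 0.811800
Parallel ([0.811800] and track circuit): 1 − (1 − 0.811800)(1 − 0.980000) = 0.996236
Parallel (axle counter and vital relay): 1 − (1 − 0.920000)(1 − 0.790000) = 0.983200
Series ([0.996236] and [0.983200]): 0.996236 × 0.983200 = 0.9795

0.9795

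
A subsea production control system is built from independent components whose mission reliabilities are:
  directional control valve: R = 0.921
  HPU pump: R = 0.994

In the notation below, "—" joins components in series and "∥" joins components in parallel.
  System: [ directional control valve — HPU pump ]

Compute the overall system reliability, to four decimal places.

Series (directional control valve and HPU pump): 0.921000 × 0.994000 = 0.9155

0.9155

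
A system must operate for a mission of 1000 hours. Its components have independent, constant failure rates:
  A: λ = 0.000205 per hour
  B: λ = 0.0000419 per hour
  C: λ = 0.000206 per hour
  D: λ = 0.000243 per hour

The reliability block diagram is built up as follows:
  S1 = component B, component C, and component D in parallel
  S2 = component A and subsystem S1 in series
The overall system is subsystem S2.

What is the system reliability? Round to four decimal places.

R(A) = exp(−0.000205 × 1000) = 0.814647
R(B) = exp(−0.0000419 × 1000) = 0.958966
R(C) = exp(−0.000206 × 1000) = 0.813833
R(D) = exp(−0.000243 × 1000) = 0.784272
Parallel (B, C, and D): 1 − (1 − 0.958966)(1 − 0.813833)(1 − 0.784272) = 0.998352
Series (A and [0.998352]): 0.814647 × 0.998352 = 0.8133

0.8133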